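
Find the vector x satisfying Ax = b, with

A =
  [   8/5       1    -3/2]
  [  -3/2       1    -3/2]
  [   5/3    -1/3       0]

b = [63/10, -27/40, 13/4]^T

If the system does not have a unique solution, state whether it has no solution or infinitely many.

x_1 = 9/4, x_2 = 3/2, x_3 = -4/5

Row-reduce the augmented matrix:
R1 ← R1 / (8/5).
R2 ← R2 + 3/2·R1.
R3 ← R3 − 5/3·R1.
R2 ← R2 / (31/16).
R1 ← R1 − 5/8·R2.
R3 ← R3 + 11/8·R2.
R3 ← R3 / (-1/2).
R2 ← R2 + 3/2·R3.
Reading off the reduced rows gives x_1 = 9/4, x_2 = 3/2, x_3 = -4/5.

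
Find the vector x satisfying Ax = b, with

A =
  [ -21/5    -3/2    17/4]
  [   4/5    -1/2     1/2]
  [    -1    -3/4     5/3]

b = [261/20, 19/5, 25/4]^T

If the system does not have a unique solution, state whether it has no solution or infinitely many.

infinitely many solutions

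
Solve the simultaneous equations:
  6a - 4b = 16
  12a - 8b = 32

Row-reduce:
R1 ← R1 / (6).
R2 ← R2 − 12·R1.
Rank is 1 with 2 unknowns, leaving b free.

infinitely many solutions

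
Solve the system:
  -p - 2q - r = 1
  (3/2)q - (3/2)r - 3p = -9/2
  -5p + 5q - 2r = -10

infinitely many solutions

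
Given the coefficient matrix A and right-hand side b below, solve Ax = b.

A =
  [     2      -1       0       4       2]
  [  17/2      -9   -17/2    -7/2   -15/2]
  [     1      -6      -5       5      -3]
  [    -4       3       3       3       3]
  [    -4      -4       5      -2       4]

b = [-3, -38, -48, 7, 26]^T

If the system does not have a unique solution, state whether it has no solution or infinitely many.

Row-reduce:
R1 ← R1 / (2).
R2 ← R2 − 17/2·R1.
R3 ← R3 − 1·R1.
R4 ← R4 + 4·R1.
R5 ← R5 + 4·R1.
R2 ← R2 / (-19/4).
R1 ← R1 + 1/2·R2.
R3 ← R3 + 11/2·R2.
R4 ← R4 − 1·R2.
R5 ← R5 + 6·R2.
R3 ← R3 / (92/19).
R1 ← R1 − 17/19·R3.
R2 ← R2 − 34/19·R3.
R4 ← R4 − 23/19·R3.
R5 ← R5 − 299/19·R3.
Swap R4 and R5.
R4 ← R4 / (-55).
R1 ← R1 + 18/23·R4.
R2 ← R2 + 128/23·R4.
R3 ← R3 − 127/23·R4.
Rank is 4 with 5 unknowns, leaving x_5 free.

infinitely many solutions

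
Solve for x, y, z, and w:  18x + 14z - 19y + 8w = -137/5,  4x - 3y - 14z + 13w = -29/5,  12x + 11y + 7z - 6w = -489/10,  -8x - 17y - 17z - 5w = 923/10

x = -2, y = -12/5, z = -3/2, w = -2

Row-reduce the augmented matrix:
R1 ← R1 / (18).
R2 ← R2 − 4·R1.
R3 ← R3 − 12·R1.
R4 ← R4 + 8·R1.
R2 ← R2 / (11/9).
R1 ← R1 + 19/18·R2.
R3 ← R3 − 71/3·R2.
R4 ← R4 + 229/9·R2.
R3 ← R3 / (329).
R1 ← R1 + 14·R3.
R2 ← R2 + 14·R3.
R4 ← R4 + 367·R3.
R4 ← R4 / (-82739/3619).
R1 ← R1 − 421/1034·R4.
R2 ← R2 + 283/517·R4.
R3 ← R3 + 2515/3619·R4.
Reading off the reduced rows gives x = -2, y = -12/5, z = -3/2, w = -2.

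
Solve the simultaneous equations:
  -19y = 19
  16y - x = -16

x = 0, y = -1

Row-reduce the augmented matrix:
Swap R1 and R2.
R1 ← R1 / (-1).
R2 ← R2 / (-19).
R1 ← R1 + 16·R2.
Reading off the reduced rows gives x = 0, y = -1.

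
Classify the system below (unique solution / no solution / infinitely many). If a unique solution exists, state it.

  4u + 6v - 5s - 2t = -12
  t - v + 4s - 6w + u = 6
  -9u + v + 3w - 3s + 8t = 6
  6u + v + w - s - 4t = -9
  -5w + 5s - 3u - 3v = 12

infinitely many solutions

Row-reduce:
R1 ← R1 / (4).
R2 ← R2 − 1·R1.
R3 ← R3 + 9·R1.
R4 ← R4 − 6·R1.
R5 ← R5 + 3·R1.
R2 ← R2 / (-5/2).
R1 ← R1 − 3/2·R2.
R3 ← R3 − 29/2·R2.
R4 ← R4 + 8·R2.
R5 ← R5 − 3/2·R2.
R3 ← R3 / (-159/5).
R1 ← R1 + 18/5·R3.
R2 ← R2 − 12/5·R3.
R4 ← R4 − 101/5·R3.
R5 ← R5 + 43/5·R3.
R4 ← R4 / (-1/106).
R1 ← R1 − 7/106·R4.
R2 ← R2 + 93/106·R4.
R3 ← R3 + 27/53·R4.
R5 ← R5 − 1/53·R4.
Rank is 4 with 5 unknowns, leaving t free.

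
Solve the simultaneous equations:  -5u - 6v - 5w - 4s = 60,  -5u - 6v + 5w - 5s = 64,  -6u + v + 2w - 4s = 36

infinitely many solutions

Row-reduce:
R1 ← R1 / (-5).
R2 ← R2 + 5·R1.
R3 ← R3 + 6·R1.
Swap R2 and R3.
R2 ← R2 / (41/5).
R1 ← R1 − 6/5·R2.
R3 ← R3 / (10).
R1 ← R1 + 7/41·R3.
R2 ← R2 − 40/41·R3.
Rank is 3 with 4 unknowns, leaving s free.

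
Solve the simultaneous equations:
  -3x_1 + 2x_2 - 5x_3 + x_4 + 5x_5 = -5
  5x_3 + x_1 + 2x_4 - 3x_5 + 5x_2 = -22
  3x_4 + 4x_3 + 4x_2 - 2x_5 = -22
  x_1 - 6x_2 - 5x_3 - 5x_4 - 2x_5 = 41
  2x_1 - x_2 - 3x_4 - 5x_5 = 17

no solution

Row-reduce:
R1 ← R1 / (-3).
R2 ← R2 − 1·R1.
R4 ← R4 − 1·R1.
R5 ← R5 − 2·R1.
R2 ← R2 / (17/3).
R1 ← R1 + 2/3·R2.
R3 ← R3 − 4·R2.
R4 ← R4 + 16/3·R2.
R5 ← R5 − 1/3·R2.
R3 ← R3 / (28/17).
R1 ← R1 − 35/17·R3.
R2 ← R2 − 10/17·R3.
R4 ← R4 + 60/17·R3.
R5 ← R5 + 60/17·R3.
R4 ← R4 / (3/7).
R1 ← R1 + 7/4·R4.
R2 ← R2 + 1/14·R4.
R3 ← R3 − 23/28·R4.
R5 ← R5 − 3/7·R4.
Row 5 reduces to 0 = -2, a contradiction. The system is inconsistent.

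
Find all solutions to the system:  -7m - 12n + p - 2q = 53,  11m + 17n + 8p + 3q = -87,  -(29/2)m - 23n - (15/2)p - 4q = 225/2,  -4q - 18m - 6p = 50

no solution

Row-reduce:
R1 ← R1 / (-7).
R2 ← R2 − 11·R1.
R3 ← R3 + 29/2·R1.
R4 ← R4 + 18·R1.
R2 ← R2 / (-13/7).
R1 ← R1 − 12/7·R2.
R3 ← R3 − 13/7·R2.
R4 ← R4 − 216/7·R2.
Swap R3 and R4.
R3 ← R3 / (1956/13).
R1 ← R1 − 113/13·R3.
R2 ← R2 + 67/13·R3.
Row 4 reduces to 0 = -1, a contradiction. The system is inconsistent.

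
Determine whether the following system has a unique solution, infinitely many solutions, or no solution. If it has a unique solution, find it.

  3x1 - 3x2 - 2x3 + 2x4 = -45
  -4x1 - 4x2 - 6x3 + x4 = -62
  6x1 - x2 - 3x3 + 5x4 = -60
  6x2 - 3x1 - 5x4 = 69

x1 = -1, x2 = 6, x3 = 6, x4 = -6

Row-reduce the augmented matrix:
R1 ← R1 / (3).
R2 ← R2 + 4·R1.
R3 ← R3 − 6·R1.
R4 ← R4 + 3·R1.
R2 ← R2 / (-8).
R1 ← R1 + 1·R2.
R3 ← R3 − 5·R2.
R4 ← R4 − 3·R2.
R3 ← R3 / (-53/12).
R1 ← R1 − 5/12·R3.
R2 ← R2 − 13/12·R3.
R4 ← R4 + 21/4·R3.
R4 ← R4 / (-587/106).
R1 ← R1 − 55/106·R4.
R2 ← R2 − 37/106·R4.
R3 ← R3 + 79/106·R4.
Reading off the reduced rows gives x1 = -1, x2 = 6, x3 = 6, x4 = -6.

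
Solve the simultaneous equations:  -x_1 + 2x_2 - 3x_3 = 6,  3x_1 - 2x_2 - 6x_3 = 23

infinitely many solutions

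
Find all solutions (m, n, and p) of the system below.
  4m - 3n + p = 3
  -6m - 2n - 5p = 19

Row-reduce:
R1 ← R1 / (4).
R2 ← R2 + 6·R1.
R2 ← R2 / (-13/2).
R1 ← R1 + 3/4·R2.
Rank is 2 with 3 unknowns, leaving p free.

infinitely many solutions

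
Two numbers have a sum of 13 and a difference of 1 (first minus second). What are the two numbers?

Let x = first number, y = second number.
  y + x = 13
  x - y = 1
Row-reduce the augmented matrix:
R2 ← R2 − 1·R1.
R2 ← R2 / (-2).
R1 ← R1 − 1·R2.
Reading off the reduced rows gives x = 7, y = 6.

first number: 7, second number: 6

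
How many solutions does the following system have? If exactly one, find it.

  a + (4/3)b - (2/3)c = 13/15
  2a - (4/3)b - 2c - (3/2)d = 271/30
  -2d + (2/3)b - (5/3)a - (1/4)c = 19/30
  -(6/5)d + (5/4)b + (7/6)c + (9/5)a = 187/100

Row-reduce the augmented matrix:
R2 ← R2 − 2·R1.
R3 ← R3 + 5/3·R1.
R4 ← R4 − 9/5·R1.
R2 ← R2 / (-4).
R1 ← R1 − 4/3·R2.
R3 ← R3 − 26/9·R2.
R4 ← R4 + 23/20·R2.
R3 ← R3 / (-199/108).
R1 ← R1 + 8/9·R3.
R2 ← R2 − 1/6·R3.
R4 ← R4 − 307/120·R3.
R4 ← R4 / (-32157/6368).
R1 ← R1 − 393/398·R4.
R2 ← R2 − 153/1592·R4.
R3 ← R3 − 333/199·R4.
Reading off the reduced rows gives a = 7/5, b = -1, c = -6/5, d = -5/3.

a = 7/5, b = -1, c = -6/5, d = -5/3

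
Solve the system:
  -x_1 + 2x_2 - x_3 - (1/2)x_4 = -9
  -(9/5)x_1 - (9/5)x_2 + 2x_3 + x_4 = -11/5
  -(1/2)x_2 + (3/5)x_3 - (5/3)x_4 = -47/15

infinitely many solutions

Row-reduce:
R1 ← R1 / (-1).
R2 ← R2 + 9/5·R1.
R2 ← R2 / (-27/5).
R1 ← R1 + 2·R2.
R3 ← R3 + 1/2·R2.
R3 ← R3 / (67/270).
R1 ← R1 + 11/27·R3.
R2 ← R2 + 19/27·R3.
Rank is 3 with 4 unknowns, leaving x_4 free.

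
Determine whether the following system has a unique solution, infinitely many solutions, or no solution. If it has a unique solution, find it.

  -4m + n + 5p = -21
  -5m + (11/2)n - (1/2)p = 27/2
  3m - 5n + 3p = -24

infinitely many solutions

Row-reduce:
R1 ← R1 / (-4).
R2 ← R2 + 5·R1.
R3 ← R3 − 3·R1.
R2 ← R2 / (17/4).
R1 ← R1 + 1/4·R2.
R3 ← R3 + 17/4·R2.
Rank is 2 with 3 unknowns, leaving p free.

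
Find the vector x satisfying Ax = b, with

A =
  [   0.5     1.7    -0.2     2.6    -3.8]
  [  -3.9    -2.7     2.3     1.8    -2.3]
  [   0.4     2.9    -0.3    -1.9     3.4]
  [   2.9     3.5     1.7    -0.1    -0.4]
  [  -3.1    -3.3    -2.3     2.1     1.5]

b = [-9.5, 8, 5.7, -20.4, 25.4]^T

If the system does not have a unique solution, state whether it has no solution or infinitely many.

Row-reduce the augmented matrix:
R1 ← R1 / (1/2).
R2 ← R2 + 39/10·R1.
R3 ← R3 − 2/5·R1.
R4 ← R4 − 29/10·R1.
R5 ← R5 + 31/10·R1.
R2 ← R2 / (264/25).
R1 ← R1 − 17/5·R2.
R3 ← R3 − 77/50·R2.
R4 ← R4 + 159/25·R2.
R5 ← R5 − 181/25·R2.
R3 ← R3 / (-119/480).
R1 ← R1 + 337/528·R3.
R2 ← R2 − 37/528·R3.
R4 ← R4 − 2909/880·R3.
R5 ← R5 + 2137/528·R3.
R4 ← R4 / (-1281321/13090).
R1 ← R1 − 21765/1309·R4.
R2 ← R2 − 73/1309·R4.
R3 ← R3 − 3456/119·R4.
R5 ← R5 − 1578981/13090·R4.
R5 ← R5 / (16981007/4271070).
R1 ← R1 + 146656/427107·R5.
R2 ← R2 − 253670/1281321·R5.
R3 ← R3 + 21001/142369·R5.
R4 ← R4 + 1968491/1281321·R5.
Reading off the reduced rows gives x_1 = -5, x_2 = 0, x_3 = -3, x_4 = 0, x_5 = 2.

x_1 = -5, x_2 = 0, x_3 = -3, x_4 = 0, x_5 = 2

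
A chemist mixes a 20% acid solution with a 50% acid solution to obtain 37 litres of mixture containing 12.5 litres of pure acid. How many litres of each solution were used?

litres of solution A: 20, litres of solution B: 17

Let a = litres of solution A, b = litres of solution B.
  b + a = 37
  (1/5)a + (1/2)b = 25/2
From equation 1: a = 37 − b.
Substitute into equation 2 and solve: b = 17.
Then a = 20.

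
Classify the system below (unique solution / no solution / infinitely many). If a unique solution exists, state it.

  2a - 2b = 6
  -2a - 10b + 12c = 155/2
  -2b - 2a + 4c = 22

Row-reduce:
R1 ← R1 / (2).
R2 ← R2 + 2·R1.
R3 ← R3 + 2·R1.
R2 ← R2 / (-12).
R1 ← R1 + 1·R2.
R3 ← R3 + 4·R2.
Row 3 reduces to 0 = 1/6, a contradiction. The system is inconsistent.

no solution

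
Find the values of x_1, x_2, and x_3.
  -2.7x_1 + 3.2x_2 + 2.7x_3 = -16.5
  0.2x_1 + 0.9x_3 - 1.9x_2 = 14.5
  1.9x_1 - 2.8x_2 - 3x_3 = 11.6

x_1 = 2, x_2 = -6, x_3 = 3

Row-reduce the augmented matrix:
R1 ← R1 / (-27/10).
R2 ← R2 − 1/5·R1.
R3 ← R3 − 19/10·R1.
R2 ← R2 / (-449/270).
R1 ← R1 + 32/27·R2.
R3 ← R3 + 74/135·R2.
R3 ← R3 / (-6567/4490).
R1 ← R1 + 801/449·R3.
R2 ← R2 + 297/449·R3.
Reading off the reduced rows gives x_1 = 2, x_2 = -6, x_3 = 3.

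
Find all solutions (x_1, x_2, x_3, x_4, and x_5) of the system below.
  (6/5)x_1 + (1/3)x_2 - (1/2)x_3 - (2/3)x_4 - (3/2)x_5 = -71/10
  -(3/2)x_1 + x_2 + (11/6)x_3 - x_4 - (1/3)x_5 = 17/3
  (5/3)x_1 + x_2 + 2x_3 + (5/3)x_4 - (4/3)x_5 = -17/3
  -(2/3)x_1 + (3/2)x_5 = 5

infinitely many solutions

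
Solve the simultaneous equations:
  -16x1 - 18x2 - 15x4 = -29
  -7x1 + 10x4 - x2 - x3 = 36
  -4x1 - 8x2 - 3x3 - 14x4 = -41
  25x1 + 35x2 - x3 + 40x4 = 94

infinitely many solutions

Row-reduce:
R1 ← R1 / (-16).
R2 ← R2 + 7·R1.
R3 ← R3 + 4·R1.
R4 ← R4 − 25·R1.
R2 ← R2 / (55/8).
R1 ← R1 − 9/8·R2.
R3 ← R3 + 7/2·R2.
R4 ← R4 − 55/8·R2.
R3 ← R3 / (-193/55).
R1 ← R1 − 9/55·R3.
R2 ← R2 + 8/55·R3.
Rank is 3 with 4 unknowns, leaving x4 free.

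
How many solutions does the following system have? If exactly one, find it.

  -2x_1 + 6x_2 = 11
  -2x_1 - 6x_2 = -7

Row-reduce the augmented matrix:
R1 ← R1 / (-2).
R2 ← R2 + 2·R1.
R2 ← R2 / (-12).
R1 ← R1 + 3·R2.
Reading off the reduced rows gives x_1 = -1, x_2 = 3/2.

x_1 = -1, x_2 = 3/2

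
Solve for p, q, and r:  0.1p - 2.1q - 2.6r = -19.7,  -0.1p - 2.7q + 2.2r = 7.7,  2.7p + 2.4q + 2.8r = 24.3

p = 1, q = 2, r = 6

Row-reduce the augmented matrix:
R1 ← R1 / (1/10).
R2 ← R2 + 1/10·R1.
R3 ← R3 − 27/10·R1.
R2 ← R2 / (-24/5).
R1 ← R1 + 21·R2.
R3 ← R3 − 591/10·R2.
R3 ← R3 / (2723/40).
R1 ← R1 + 97/4·R3.
R2 ← R2 − 1/12·R3.
Reading off the reduced rows gives p = 1, q = 2, r = 6.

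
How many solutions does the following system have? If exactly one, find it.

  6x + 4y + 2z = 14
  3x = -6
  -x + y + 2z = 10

x = -2, y = 6, z = 1

Row-reduce the augmented matrix:
R1 ← R1 / (6).
R2 ← R2 − 3·R1.
R3 ← R3 + 1·R1.
R2 ← R2 / (-2).
R1 ← R1 − 2/3·R2.
R3 ← R3 − 5/3·R2.
R3 ← R3 / (3/2).
R2 ← R2 − 1/2·R3.
Reading off the reduced rows gives x = -2, y = 6, z = 1.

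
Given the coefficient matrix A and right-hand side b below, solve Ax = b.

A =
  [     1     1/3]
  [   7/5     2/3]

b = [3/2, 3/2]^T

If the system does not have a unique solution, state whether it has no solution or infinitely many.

Row-reduce the augmented matrix:
R2 ← R2 − 7/5·R1.
R2 ← R2 / (1/5).
R1 ← R1 − 1/3·R2.
Reading off the reduced rows gives x_1 = 5/2, x_2 = -3.

x_1 = 5/2, x_2 = -3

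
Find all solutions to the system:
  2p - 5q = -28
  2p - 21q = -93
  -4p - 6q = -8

no solution

Row-reduce:
R1 ← R1 / (2).
R2 ← R2 − 2·R1.
R3 ← R3 + 4·R1.
R2 ← R2 / (-16).
R1 ← R1 + 5/2·R2.
R3 ← R3 + 16·R2.
Row 3 reduces to 0 = 1, a contradiction. The system is inconsistent.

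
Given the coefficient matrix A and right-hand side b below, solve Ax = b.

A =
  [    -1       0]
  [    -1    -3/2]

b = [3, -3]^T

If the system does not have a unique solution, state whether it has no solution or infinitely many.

x_1 = -3, x_2 = 4

Row-reduce the augmented matrix:
R1 ← R1 / (-1).
R2 ← R2 + 1·R1.
R2 ← R2 / (-3/2).
Reading off the reduced rows gives x_1 = -3, x_2 = 4.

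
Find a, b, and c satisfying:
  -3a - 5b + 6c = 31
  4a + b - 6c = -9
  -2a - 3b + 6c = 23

Row-reduce the augmented matrix:
R1 ← R1 / (-3).
R2 ← R2 − 4·R1.
R3 ← R3 + 2·R1.
R2 ← R2 / (-17/3).
R1 ← R1 − 5/3·R2.
R3 ← R3 − 1/3·R2.
R3 ← R3 / (36/17).
R1 ← R1 + 24/17·R3.
R2 ← R2 + 6/17·R3.
Reading off the reduced rows gives a = 2, b = -5, c = 2.

a = 2, b = -5, c = 2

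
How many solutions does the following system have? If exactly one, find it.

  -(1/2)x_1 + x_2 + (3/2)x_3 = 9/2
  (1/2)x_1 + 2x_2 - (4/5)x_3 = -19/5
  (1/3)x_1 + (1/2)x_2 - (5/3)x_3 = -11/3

x_1 = -6, x_2 = 0, x_3 = 1

Row-reduce the augmented matrix:
R1 ← R1 / (-1/2).
R2 ← R2 − 1/2·R1.
R3 ← R3 − 1/3·R1.
R2 ← R2 / (3).
R1 ← R1 + 2·R2.
R3 ← R3 − 7/6·R2.
R3 ← R3 / (-169/180).
R1 ← R1 + 38/15·R3.
R2 ← R2 − 7/30·R3.
Reading off the reduced rows gives x_1 = -6, x_2 = 0, x_3 = 1.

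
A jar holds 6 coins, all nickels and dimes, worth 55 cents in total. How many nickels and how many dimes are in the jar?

Let n = nickels, d = dimes.
  n + d = 6
  5n + 10d = 55
Row-reduce the augmented matrix:
R2 ← R2 − 5·R1.
R2 ← R2 / (5).
R1 ← R1 − 1·R2.
Reading off the reduced rows gives n = 1, d = 5.

nickels: 1, dimes: 5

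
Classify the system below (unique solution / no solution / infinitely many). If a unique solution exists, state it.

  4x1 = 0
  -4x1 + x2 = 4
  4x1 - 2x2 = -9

no solution

Row-reduce:
R1 ← R1 / (4).
R2 ← R2 + 4·R1.
R3 ← R3 − 4·R1.
R3 ← R3 + 2·R2.
Row 3 reduces to 0 = -1, a contradiction. The system is inconsistent.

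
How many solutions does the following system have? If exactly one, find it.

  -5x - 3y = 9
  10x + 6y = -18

Row-reduce:
R1 ← R1 / (-5).
R2 ← R2 − 10·R1.
Rank is 1 with 2 unknowns, leaving y free.

infinitely many solutions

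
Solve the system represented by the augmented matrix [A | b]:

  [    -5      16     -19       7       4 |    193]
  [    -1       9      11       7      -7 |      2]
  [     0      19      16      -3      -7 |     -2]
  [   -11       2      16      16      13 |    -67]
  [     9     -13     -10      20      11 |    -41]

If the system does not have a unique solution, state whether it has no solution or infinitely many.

x_1 = -4, x_2 = 4, x_3 = -6, x_4 = 1, x_5 = -3

Row-reduce the augmented matrix:
R1 ← R1 / (-5).
R2 ← R2 + 1·R1.
R4 ← R4 + 11·R1.
R5 ← R5 − 9·R1.
R2 ← R2 / (29/5).
R1 ← R1 + 16/5·R2.
R3 ← R3 − 19·R2.
R4 ← R4 + 166/5·R2.
R5 ← R5 − 79/5·R2.
R3 ← R3 / (-942/29).
R1 ← R1 − 347/29·R3.
R2 ← R2 − 74/29·R3.
R4 ← R4 − 4133/29·R3.
R5 ← R5 + 2451/29·R3.
R4 ← R4 / (-57457/942).
R1 ← R1 + 5815/942·R4.
R2 ← R2 + 335/471·R4.
R3 ← R3 − 619/942·R4.
R5 ← R5 − 22885/314·R4.
R5 ← R5 / (2304345/57457).
R1 ← R1 + 138685/57457·R5.
R2 ← R2 + 20969/57457·R5.
R3 ← R3 + 7469/57457·R5.
R4 ← R4 + 38572/57457·R5.
Reading off the reduced rows gives x_1 = -4, x_2 = 4, x_3 = -6, x_4 = 1, x_5 = -3.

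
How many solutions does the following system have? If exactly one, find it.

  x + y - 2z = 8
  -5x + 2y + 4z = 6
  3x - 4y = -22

Row-reduce:
R2 ← R2 + 5·R1.
R3 ← R3 − 3·R1.
R2 ← R2 / (7).
R1 ← R1 − 1·R2.
R3 ← R3 + 7·R2.
Rank is 2 with 3 unknowns, leaving z free.

infinitely many solutions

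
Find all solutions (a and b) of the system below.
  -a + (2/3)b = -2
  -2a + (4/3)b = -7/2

Row-reduce:
R1 ← R1 / (-1).
R2 ← R2 + 2·R1.
Row 2 reduces to 0 = 1/2, a contradiction. The system is inconsistent.

no solution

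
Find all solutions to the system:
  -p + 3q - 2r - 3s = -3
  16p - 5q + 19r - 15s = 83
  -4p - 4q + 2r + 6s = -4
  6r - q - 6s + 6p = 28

Row-reduce:
R1 ← R1 / (-1).
R2 ← R2 − 16·R1.
R3 ← R3 + 4·R1.
R4 ← R4 − 6·R1.
R2 ← R2 / (43).
R1 ← R1 + 3·R2.
R3 ← R3 + 16·R2.
R4 ← R4 − 17·R2.
R3 ← R3 / (222/43).
R1 ← R1 − 47/43·R3.
R2 ← R2 + 13/43·R3.
R4 ← R4 + 37/43·R3.
Row 4 reduces to 0 = -1/3, a contradiction. The system is inconsistent.

no solution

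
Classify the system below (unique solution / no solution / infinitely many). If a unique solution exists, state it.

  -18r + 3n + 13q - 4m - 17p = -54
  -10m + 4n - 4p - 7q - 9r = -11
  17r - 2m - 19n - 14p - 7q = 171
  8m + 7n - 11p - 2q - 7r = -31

infinitely many solutions

Row-reduce:
R1 ← R1 / (-4).
R2 ← R2 + 10·R1.
R3 ← R3 + 2·R1.
R4 ← R4 − 8·R1.
R2 ← R2 / (-7/2).
R1 ← R1 + 3/4·R2.
R3 ← R3 + 41/2·R2.
R4 ← R4 − 13·R2.
R3 ← R3 / (-231).
R1 ← R1 + 4·R3.
R2 ← R2 + 11·R3.
R4 ← R4 − 98·R3.
R4 ← R4 / (-6997/231).
R1 ← R1 − 4663/3234·R4.
R2 ← R2 − 134/147·R4.
R3 ← R3 + 1525/1617·R4.
Rank is 4 with 5 unknowns, leaving r free.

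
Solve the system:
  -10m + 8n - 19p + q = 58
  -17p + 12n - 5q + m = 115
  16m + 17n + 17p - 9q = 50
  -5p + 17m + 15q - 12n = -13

Row-reduce the augmented matrix:
R1 ← R1 / (-10).
R2 ← R2 − 1·R1.
R3 ← R3 − 16·R1.
R4 ← R4 − 17·R1.
R2 ← R2 / (64/5).
R1 ← R1 + 4/5·R2.
R3 ← R3 − 149/5·R2.
R4 ← R4 − 8/5·R2.
R3 ← R3 / (3917/128).
R1 ← R1 − 23/32·R3.
R2 ← R2 + 189/128·R3.
R4 ← R4 + 559/16·R3.
R4 ← R4 / (85736/3917).
R1 ← R1 + 1960/3917·R4.
R2 ← R2 + 742/3917·R4.
R3 ← R3 − 513/3917·R4.
Reading off the reduced rows gives m = 3, n = 2, p = -4, q = -4.

m = 3, n = 2, p = -4, q = -4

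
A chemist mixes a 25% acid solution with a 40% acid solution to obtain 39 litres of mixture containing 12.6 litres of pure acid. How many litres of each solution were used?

Let a = litres of solution A, b = litres of solution B.
  a + b = 39
  (1/4)a + (2/5)b = 63/5
From equation 1: a = 39 − b.
Substitute into equation 2 and solve: b = 19.
Then a = 20.

litres of solution A: 20, litres of solution B: 19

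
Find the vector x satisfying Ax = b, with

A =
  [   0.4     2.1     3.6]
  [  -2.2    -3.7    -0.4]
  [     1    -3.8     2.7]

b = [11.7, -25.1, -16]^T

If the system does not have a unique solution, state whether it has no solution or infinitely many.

Row-reduce the augmented matrix:
R1 ← R1 / (2/5).
R2 ← R2 + 11/5·R1.
R3 ← R3 − 1·R1.
R2 ← R2 / (157/20).
R1 ← R1 − 21/4·R2.
R3 ← R3 + 181/20·R2.
R3 ← R3 / (25223/1570).
R1 ← R1 + 624/157·R3.
R2 ← R2 − 388/157·R3.
Reading off the reduced rows gives x_1 = 3, x_2 = 5, x_3 = 0.

x_1 = 3, x_2 = 5, x_3 = 0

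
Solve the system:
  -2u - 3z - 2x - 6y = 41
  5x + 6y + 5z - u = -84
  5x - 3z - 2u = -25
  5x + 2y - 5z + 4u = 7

x = -6, y = -4, z = -5, u = 5

Row-reduce the augmented matrix:
R1 ← R1 / (-2).
R2 ← R2 − 5·R1.
R3 ← R3 − 5·R1.
R4 ← R4 − 5·R1.
R2 ← R2 / (-9).
R1 ← R1 − 3·R2.
R3 ← R3 + 15·R2.
R4 ← R4 + 13·R2.
R3 ← R3 / (-19/3).
R1 ← R1 − 2/3·R3.
R2 ← R2 − 5/18·R3.
R4 ← R4 + 80/9·R3.
R4 ← R4 / (197/57).
R1 ← R1 + 13/19·R4.
R2 ← R2 − 91/114·R4.
R3 ← R3 + 9/19·R4.
Reading off the reduced rows gives x = -6, y = -4, z = -5, u = 5.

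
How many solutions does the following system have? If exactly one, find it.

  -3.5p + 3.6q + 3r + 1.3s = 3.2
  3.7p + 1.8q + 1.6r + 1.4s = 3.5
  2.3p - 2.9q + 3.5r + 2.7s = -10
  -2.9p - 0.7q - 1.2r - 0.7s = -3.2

Row-reduce the augmented matrix:
R1 ← R1 / (-7/2).
R2 ← R2 − 37/10·R1.
R3 ← R3 − 23/10·R1.
R4 ← R4 + 29/10·R1.
R2 ← R2 / (981/175).
R1 ← R1 + 36/35·R2.
R3 ← R3 + 187/350·R2.
R4 ← R4 + 1289/350·R2.
R3 ← R3 / (29068/4905).
R1 ← R1 − 2/109·R3.
R2 ← R2 − 835/981·R3.
R4 ← R4 + 1081/1962·R3.
R4 ← R4 / (465723/1162720).
R1 ← R1 − 7313/58136·R4.
R2 ← R2 + 6229/116272·R4.
R3 ← R3 − 74923/116272·R4.
Reading off the reduced rows gives p = 1, q = 2, r = 2, s = -5.

p = 1, q = 2, r = 2, s = -5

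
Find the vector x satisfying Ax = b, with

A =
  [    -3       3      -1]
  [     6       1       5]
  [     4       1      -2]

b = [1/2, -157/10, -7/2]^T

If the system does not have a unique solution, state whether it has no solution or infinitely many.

x_1 = -6/5, x_2 = -3/2, x_3 = -7/5

Row-reduce the augmented matrix:
R1 ← R1 / (-3).
R2 ← R2 − 6·R1.
R3 ← R3 − 4·R1.
R2 ← R2 / (7).
R1 ← R1 + 1·R2.
R3 ← R3 − 5·R2.
R3 ← R3 / (-115/21).
R1 ← R1 − 16/21·R3.
R2 ← R2 − 3/7·R3.
Reading off the reduced rows gives x_1 = -6/5, x_2 = -3/2, x_3 = -7/5.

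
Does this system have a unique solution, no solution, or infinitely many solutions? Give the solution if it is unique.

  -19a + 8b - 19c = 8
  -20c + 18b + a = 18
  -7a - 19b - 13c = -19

Row-reduce the augmented matrix:
R1 ← R1 / (-19).
R2 ← R2 − 1·R1.
R3 ← R3 + 7·R1.
R2 ← R2 / (350/19).
R1 ← R1 + 8/19·R2.
R3 ← R3 + 417/19·R2.
R3 ← R3 / (-1551/50).
R1 ← R1 − 13/25·R3.
R2 ← R2 + 57/50·R3.
Reading off the reduced rows gives a = 0, b = 1, c = 0.

a = 0, b = 1, c = 0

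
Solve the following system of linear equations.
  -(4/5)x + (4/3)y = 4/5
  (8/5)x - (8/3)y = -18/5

no solution

Row-reduce:
R1 ← R1 / (-4/5).
R2 ← R2 − 8/5·R1.
Row 2 reduces to 0 = -2, a contradiction. The system is inconsistent.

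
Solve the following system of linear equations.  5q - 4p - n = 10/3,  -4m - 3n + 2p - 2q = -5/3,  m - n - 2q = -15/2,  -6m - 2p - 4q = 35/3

m = -5/2, n = 3, p = -1/3, q = 1

Row-reduce the augmented matrix:
Swap R1 and R2.
R1 ← R1 / (-4).
R3 ← R3 − 1·R1.
R4 ← R4 + 6·R1.
R2 ← R2 / (-1).
R1 ← R1 − 3/4·R2.
R3 ← R3 + 7/4·R2.
R4 ← R4 − 9/2·R2.
R3 ← R3 / (15/2).
R1 ← R1 + 7/2·R3.
R2 ← R2 − 4·R3.
R4 ← R4 + 23·R3.
R4 ← R4 / (-13).
R1 ← R1 + 1·R4.
R2 ← R2 − 1·R4.
R3 ← R3 + 3/2·R4.
Reading off the reduced rows gives m = -5/2, n = 3, p = -1/3, q = 1.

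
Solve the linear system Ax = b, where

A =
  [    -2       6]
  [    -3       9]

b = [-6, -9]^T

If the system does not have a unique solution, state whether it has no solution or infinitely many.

Row-reduce:
R1 ← R1 / (-2).
R2 ← R2 + 3·R1.
Rank is 1 with 2 unknowns, leaving x_2 free.

infinitely many solutions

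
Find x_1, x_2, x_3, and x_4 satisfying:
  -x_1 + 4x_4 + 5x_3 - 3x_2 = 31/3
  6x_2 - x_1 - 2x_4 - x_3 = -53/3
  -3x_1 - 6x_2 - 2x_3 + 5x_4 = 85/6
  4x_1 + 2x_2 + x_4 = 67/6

x_1 = 3, x_2 = -5/3, x_3 = -1/3, x_4 = 5/2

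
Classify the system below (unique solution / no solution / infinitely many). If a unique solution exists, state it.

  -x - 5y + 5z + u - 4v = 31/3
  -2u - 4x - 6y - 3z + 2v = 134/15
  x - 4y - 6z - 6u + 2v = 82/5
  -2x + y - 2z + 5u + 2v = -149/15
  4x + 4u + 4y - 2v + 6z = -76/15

x = 2, y = -13/5, z = 0, u = -2/3, v = 0

Row-reduce the augmented matrix:
R1 ← R1 / (-1).
R2 ← R2 + 4·R1.
R3 ← R3 − 1·R1.
R4 ← R4 + 2·R1.
R5 ← R5 − 4·R1.
R2 ← R2 / (14).
R1 ← R1 − 5·R2.
R3 ← R3 + 9·R2.
R4 ← R4 − 11·R2.
R5 ← R5 + 16·R2.
R3 ← R3 / (-221/14).
R1 ← R1 − 45/14·R3.
R2 ← R2 + 23/14·R3.
R4 ← R4 − 85/14·R3.
R5 ← R5 + 2/7·R3.
R4 ← R4 / (56/13).
R1 ← R1 + 146/221·R4.
R2 ← R2 − 109/221·R4.
R3 ← R3 − 124/221·R4.
R5 ← R5 − 288/221·R4.
R5 ← R5 / (302/119).
R1 ← R1 + 131/238·R5.
R2 ← R2 − 163/476·R5.
R3 ← R3 + 65/119·R5.
R4 ← R4 + 3/28·R5.
Reading off the reduced rows gives x = 2, y = -13/5, z = 0, u = -2/3, v = 0.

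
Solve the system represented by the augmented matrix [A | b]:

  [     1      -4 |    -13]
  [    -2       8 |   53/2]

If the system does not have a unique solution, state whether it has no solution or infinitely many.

no solution

Row-reduce:
R2 ← R2 + 2·R1.
Row 2 reduces to 0 = 1/2, a contradiction. The system is inconsistent.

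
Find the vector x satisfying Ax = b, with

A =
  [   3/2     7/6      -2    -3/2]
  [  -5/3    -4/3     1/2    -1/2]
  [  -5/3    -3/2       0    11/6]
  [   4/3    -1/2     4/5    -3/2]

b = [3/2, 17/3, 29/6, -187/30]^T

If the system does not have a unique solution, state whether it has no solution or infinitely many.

x_1 = -4, x_2 = 0, x_3 = -3, x_4 = -1

Row-reduce the augmented matrix:
R1 ← R1 / (3/2).
R2 ← R2 + 5/3·R1.
R3 ← R3 + 5/3·R1.
R4 ← R4 − 4/3·R1.
R2 ← R2 / (-1/27).
R1 ← R1 − 7/9·R2.
R3 ← R3 + 11/54·R2.
R4 ← R4 + 83/54·R2.
R3 ← R3 / (29/4).
R1 ← R1 + 75/2·R3.
R2 ← R2 − 93/2·R3.
R4 ← R4 − 1481/20·R3.
R4 ← R4 / (-101/3).
R1 ← R1 − 16·R4.
R2 ← R2 + 19·R4.
R3 ← R3 − 5/3·R4.
Reading off the reduced rows gives x_1 = -4, x_2 = 0, x_3 = -3, x_4 = -1.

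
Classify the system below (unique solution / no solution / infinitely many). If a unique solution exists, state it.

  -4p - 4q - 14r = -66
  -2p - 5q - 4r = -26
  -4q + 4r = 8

no solution

Row-reduce:
R1 ← R1 / (-4).
R2 ← R2 + 2·R1.
R2 ← R2 / (-3).
R1 ← R1 − 1·R2.
R3 ← R3 + 4·R2.
Row 3 reduces to 0 = -4/3, a contradiction. The system is inconsistent.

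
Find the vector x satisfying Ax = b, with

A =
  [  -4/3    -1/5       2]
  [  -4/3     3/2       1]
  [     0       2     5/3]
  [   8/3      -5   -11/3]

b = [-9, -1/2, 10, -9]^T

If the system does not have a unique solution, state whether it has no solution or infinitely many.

x_1 = 6, x_2 = 5, x_3 = 0

Row-reduce the augmented matrix:
R1 ← R1 / (-4/3).
R2 ← R2 + 4/3·R1.
R4 ← R4 − 8/3·R1.
R2 ← R2 / (17/10).
R1 ← R1 − 3/20·R2.
R3 ← R3 − 2·R2.
R4 ← R4 + 27/5·R2.
R3 ← R3 / (145/51).
R1 ← R1 + 24/17·R3.
R2 ← R2 + 10/17·R3.
R4 ← R4 + 145/51·R3.
R4 reduces to 0 = 0, so the extra equation is consistent.
Reading off the reduced rows gives x_1 = 6, x_2 = 5, x_3 = 0.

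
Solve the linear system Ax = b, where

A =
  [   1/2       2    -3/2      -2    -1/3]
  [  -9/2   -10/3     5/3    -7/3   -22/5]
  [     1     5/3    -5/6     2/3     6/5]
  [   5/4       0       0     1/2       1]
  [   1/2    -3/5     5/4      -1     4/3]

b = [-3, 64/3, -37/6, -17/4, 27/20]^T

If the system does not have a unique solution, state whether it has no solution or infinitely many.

no solution

Row-reduce:
R1 ← R1 / (1/2).
R2 ← R2 + 9/2·R1.
R3 ← R3 − 1·R1.
R4 ← R4 − 5/4·R1.
R5 ← R5 − 1/2·R1.
R2 ← R2 / (44/3).
R1 ← R1 − 4·R2.
R3 ← R3 + 7/3·R2.
R4 ← R4 + 5·R2.
R5 ← R5 + 13/5·R2.
R3 ← R3 / (25/88).
R1 ← R1 − 5/22·R3.
R2 ← R2 + 71/88·R3.
R4 ← R4 + 25/88·R3.
R5 ← R5 − 287/440·R3.
Swap R4 and R5.
R4 ← R4 / (-1473/250).
R1 ← R1 − 2/5·R4.
R2 ← R2 − 67/25·R4.
R3 ← R3 − 126/25·R4.
Row 5 reduces to 0 = 1/4, a contradiction. The system is inconsistent.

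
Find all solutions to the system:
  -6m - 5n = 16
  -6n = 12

m = -1, n = -2

Row-reduce the augmented matrix:
R1 ← R1 / (-6).
R2 ← R2 / (-6).
R1 ← R1 − 5/6·R2.
Reading off the reduced rows gives m = -1, n = -2.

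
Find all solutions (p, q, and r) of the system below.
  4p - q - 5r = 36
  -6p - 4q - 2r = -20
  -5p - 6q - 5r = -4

Row-reduce the augmented matrix:
R1 ← R1 / (4).
R2 ← R2 + 6·R1.
R3 ← R3 + 5·R1.
R2 ← R2 / (-11/2).
R1 ← R1 + 1/4·R2.
R3 ← R3 + 29/4·R2.
R3 ← R3 / (14/11).
R1 ← R1 + 9/11·R3.
R2 ← R2 − 19/11·R3.
Reading off the reduced rows gives p = 5, q = -1, r = -3.

p = 5, q = -1, r = -3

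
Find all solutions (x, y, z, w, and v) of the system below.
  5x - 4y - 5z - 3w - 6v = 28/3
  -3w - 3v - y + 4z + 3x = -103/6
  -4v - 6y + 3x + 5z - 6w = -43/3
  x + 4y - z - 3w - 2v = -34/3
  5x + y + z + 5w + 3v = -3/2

Row-reduce the augmented matrix:
R1 ← R1 / (5).
R2 ← R2 − 3·R1.
R3 ← R3 − 3·R1.
R4 ← R4 − 1·R1.
R5 ← R5 − 5·R1.
R2 ← R2 / (7/5).
R1 ← R1 + 4/5·R2.
R3 ← R3 + 18/5·R2.
R4 ← R4 − 24/5·R2.
R5 ← R5 − 5·R2.
R3 ← R3 / (26).
R1 ← R1 − 3·R3.
R2 ← R2 − 5·R3.
R4 ← R4 + 24·R3.
R5 ← R5 + 19·R3.
R4 ← R4 / (-456/91).
R1 ← R1 + 81/182·R4.
R2 ← R2 − 99/182·R4.
R3 ← R3 + 51/182·R4.
R5 ← R5 − 181/26·R4.
R5 ← R5 / (1183/228).
R1 ← R1 + 63/76·R5.
R2 ← R2 − 1/76·R5.
R3 ← R3 − 11/76·R5.
R4 ← R4 − 41/114·R5.
Reading off the reduced rows gives x = -1, y = -2, z = -8/3, w = 4/3, v = 1/2.

x = -1, y = -2, z = -8/3, w = 4/3, v = 1/2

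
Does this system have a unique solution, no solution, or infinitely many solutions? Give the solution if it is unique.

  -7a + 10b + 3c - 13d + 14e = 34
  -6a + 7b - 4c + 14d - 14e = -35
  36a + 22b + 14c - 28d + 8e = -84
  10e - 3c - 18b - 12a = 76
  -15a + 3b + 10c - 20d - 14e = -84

Row-reduce:
R1 ← R1 / (-7).
R2 ← R2 + 6·R1.
R3 ← R3 − 36·R1.
R4 ← R4 + 12·R1.
R5 ← R5 + 15·R1.
R2 ← R2 / (-11/7).
R1 ← R1 + 10/7·R2.
R3 ← R3 − 514/7·R2.
R4 ← R4 + 246/7·R2.
R5 ← R5 + 129/7·R2.
R3 ← R3 / (-3054/11).
R1 ← R1 − 61/11·R3.
R2 ← R2 − 46/11·R3.
R4 ← R4 − 1527/11·R3.
R5 ← R5 − 887/11·R3.
Swap R4 and R5.
R4 ← R4 / (13577/509).
R1 ← R1 − 291/509·R4.
R2 ← R2 − 136/509·R4.
R3 ← R3 + 1980/509·R4.
Row 5 reduces to 0 = -1, a contradiction. The system is inconsistent.

no solution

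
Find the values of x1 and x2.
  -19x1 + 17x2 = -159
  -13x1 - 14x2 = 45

x1 = 3, x2 = -6

Row-reduce the augmented matrix:
R1 ← R1 / (-19).
R2 ← R2 + 13·R1.
R2 ← R2 / (-487/19).
R1 ← R1 + 17/19·R2.
Reading off the reduced rows gives x1 = 3, x2 = -6.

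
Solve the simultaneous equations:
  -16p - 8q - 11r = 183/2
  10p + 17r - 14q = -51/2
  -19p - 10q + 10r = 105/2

p = -5/2, q = -3, r = -5/2

Row-reduce the augmented matrix:
R1 ← R1 / (-16).
R2 ← R2 − 10·R1.
R3 ← R3 + 19·R1.
R2 ← R2 / (-19).
R1 ← R1 − 1/2·R2.
R3 ← R3 + 1/2·R2.
R3 ← R3 / (3465/152).
R1 ← R1 − 145/152·R3.
R2 ← R2 + 81/152·R3.
Reading off the reduced rows gives p = -5/2, q = -3, r = -5/2.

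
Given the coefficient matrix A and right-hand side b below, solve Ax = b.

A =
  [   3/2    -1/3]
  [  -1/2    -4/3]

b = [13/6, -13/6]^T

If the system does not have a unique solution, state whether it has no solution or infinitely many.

x_1 = 5/3, x_2 = 1

Row-reduce the augmented matrix:
R1 ← R1 / (3/2).
R2 ← R2 + 1/2·R1.
R2 ← R2 / (-13/9).
R1 ← R1 + 2/9·R2.
Reading off the reduced rows gives x_1 = 5/3, x_2 = 1.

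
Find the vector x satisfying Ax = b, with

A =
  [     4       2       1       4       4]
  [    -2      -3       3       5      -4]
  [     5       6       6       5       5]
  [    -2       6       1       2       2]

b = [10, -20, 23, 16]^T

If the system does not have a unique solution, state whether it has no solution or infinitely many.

infinitely many solutions

Row-reduce:
R1 ← R1 / (4).
R2 ← R2 + 2·R1.
R3 ← R3 − 5·R1.
R4 ← R4 + 2·R1.
R2 ← R2 / (-2).
R1 ← R1 − 1/2·R2.
R3 ← R3 − 7/2·R2.
R4 ← R4 − 7·R2.
R3 ← R3 / (87/8).
R1 ← R1 − 9/8·R3.
R2 ← R2 + 7/4·R3.
R4 ← R4 − 55/4·R3.
R4 ← R4 / (1132/87).
R1 ← R1 − 43/29·R4.
R2 ← R2 + 133/87·R4.
R3 ← R3 − 98/87·R4.
Rank is 4 with 5 unknowns, leaving x_5 free.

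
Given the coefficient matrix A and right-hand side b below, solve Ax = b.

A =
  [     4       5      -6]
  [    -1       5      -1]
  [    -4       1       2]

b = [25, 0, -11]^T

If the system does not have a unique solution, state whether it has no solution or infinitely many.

Row-reduce the augmented matrix:
R1 ← R1 / (4).
R2 ← R2 + 1·R1.
R3 ← R3 + 4·R1.
R2 ← R2 / (25/4).
R1 ← R1 − 5/4·R2.
R3 ← R3 − 6·R2.
R3 ← R3 / (-8/5).
R1 ← R1 + 1·R3.
R2 ← R2 + 2/5·R3.
Reading off the reduced rows gives x_1 = 0, x_2 = -1, x_3 = -5.

x_1 = 0, x_2 = -1, x_3 = -5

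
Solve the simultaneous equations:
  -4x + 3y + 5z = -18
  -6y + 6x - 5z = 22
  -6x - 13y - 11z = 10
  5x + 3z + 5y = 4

Row-reduce the augmented matrix:
R1 ← R1 / (-4).
R2 ← R2 − 6·R1.
R3 ← R3 + 6·R1.
R4 ← R4 − 5·R1.
R2 ← R2 / (-3/2).
R1 ← R1 + 3/4·R2.
R3 ← R3 + 35/2·R2.
R4 ← R4 − 35/4·R2.
R3 ← R3 / (-143/3).
R1 ← R1 + 5/2·R3.
R2 ← R2 + 5/3·R3.
R4 ← R4 − 143/6·R3.
R4 reduces to 0 = 0, so the extra equation is consistent.
Reading off the reduced rows gives x = 2, y = 0, z = -2.

x = 2, y = 0, z = -2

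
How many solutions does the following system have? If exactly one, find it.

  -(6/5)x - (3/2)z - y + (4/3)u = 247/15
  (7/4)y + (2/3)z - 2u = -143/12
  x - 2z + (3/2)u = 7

infinitely many solutions

Row-reduce:
R1 ← R1 / (-6/5).
R3 ← R3 − 1·R1.
R2 ← R2 / (7/4).
R1 ← R1 − 5/6·R2.
R3 ← R3 + 5/6·R2.
R3 ← R3 / (-739/252).
R1 ← R1 − 235/252·R3.
R2 ← R2 − 8/21·R3.
Rank is 3 with 4 unknowns, leaving u free.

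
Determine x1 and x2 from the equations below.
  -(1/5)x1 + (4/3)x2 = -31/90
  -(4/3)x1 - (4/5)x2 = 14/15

Row-reduce the augmented matrix:
R1 ← R1 / (-1/5).
R2 ← R2 + 4/3·R1.
R2 ← R2 / (-436/45).
R1 ← R1 + 20/3·R2.
Reading off the reduced rows gives x1 = -1/2, x2 = -1/3.

x1 = -1/2, x2 = -1/3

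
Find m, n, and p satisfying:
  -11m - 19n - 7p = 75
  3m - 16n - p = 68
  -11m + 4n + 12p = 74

m = -2, n = -5, p = 6

Row-reduce the augmented matrix:
R1 ← R1 / (-11).
R2 ← R2 − 3·R1.
R3 ← R3 + 11·R1.
R2 ← R2 / (-233/11).
R1 ← R1 − 19/11·R2.
R3 ← R3 − 23·R2.
R3 ← R3 / (3691/233).
R1 ← R1 − 93/233·R3.
R2 ← R2 − 32/233·R3.
Reading off the reduced rows gives m = -2, n = -5, p = 6.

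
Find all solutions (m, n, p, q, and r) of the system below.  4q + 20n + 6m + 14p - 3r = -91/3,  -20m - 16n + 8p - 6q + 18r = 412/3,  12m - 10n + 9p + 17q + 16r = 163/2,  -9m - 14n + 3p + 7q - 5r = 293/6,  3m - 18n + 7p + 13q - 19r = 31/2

m = -5/3, n = -5/2, p = 5/2, q = 2/3, r = 8/3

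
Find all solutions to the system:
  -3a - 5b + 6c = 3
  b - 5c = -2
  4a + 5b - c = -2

Row-reduce the augmented matrix:
R1 ← R1 / (-3).
R3 ← R3 − 4·R1.
R1 ← R1 − 5/3·R2.
R3 ← R3 + 5/3·R2.
R3 ← R3 / (-4/3).
R1 ← R1 − 19/3·R3.
R2 ← R2 + 5·R3.
Reading off the reduced rows gives a = -4, b = 3, c = 1.

a = -4, b = 3, c = 1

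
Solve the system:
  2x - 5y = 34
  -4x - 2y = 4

x = 2, y = -6

Row-reduce the augmented matrix:
R1 ← R1 / (2).
R2 ← R2 + 4·R1.
R2 ← R2 / (-12).
R1 ← R1 + 5/2·R2.
Reading off the reduced rows gives x = 2, y = -6.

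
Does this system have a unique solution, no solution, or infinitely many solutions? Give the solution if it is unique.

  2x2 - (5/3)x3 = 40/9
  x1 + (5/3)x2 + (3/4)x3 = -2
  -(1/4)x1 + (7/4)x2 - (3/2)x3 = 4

Row-reduce the augmented matrix:
Swap R1 and R2.
R3 ← R3 + 1/4·R1.
R2 ← R2 / (2).
R1 ← R1 − 5/3·R2.
R3 ← R3 − 13/6·R2.
R3 ← R3 / (71/144).
R1 ← R1 − 77/36·R3.
R2 ← R2 + 5/6·R3.
Reading off the reduced rows gives x1 = 0, x2 = 0, x3 = -8/3.

x1 = 0, x2 = 0, x3 = -8/3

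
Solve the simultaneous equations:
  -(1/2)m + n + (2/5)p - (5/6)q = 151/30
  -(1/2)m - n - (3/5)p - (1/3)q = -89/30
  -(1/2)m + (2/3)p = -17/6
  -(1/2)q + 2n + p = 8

infinitely many solutions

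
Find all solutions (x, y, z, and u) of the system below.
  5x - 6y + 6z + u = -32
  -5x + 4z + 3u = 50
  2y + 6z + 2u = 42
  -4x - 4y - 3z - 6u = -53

Row-reduce the augmented matrix:
R1 ← R1 / (5).
R2 ← R2 + 5·R1.
R4 ← R4 + 4·R1.
R2 ← R2 / (-6).
R1 ← R1 + 6/5·R2.
R3 ← R3 − 2·R2.
R4 ← R4 + 44/5·R2.
R3 ← R3 / (28/3).
R1 ← R1 + 4/5·R3.
R2 ← R2 + 5/3·R3.
R4 ← R4 + 193/15·R3.
R4 ← R4 / (-453/70).
R1 ← R1 + 11/35·R4.
R2 ← R2 + 1/14·R4.
R3 ← R3 − 5/14·R4.
Reading off the reduced rows gives x = -4, y = 6, z = 3, u = 6.

x = -4, y = 6, z = 3, u = 6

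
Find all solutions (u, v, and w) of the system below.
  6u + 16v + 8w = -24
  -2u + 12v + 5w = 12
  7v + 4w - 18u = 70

Row-reduce the augmented matrix:
R1 ← R1 / (6).
R2 ← R2 + 2·R1.
R3 ← R3 + 18·R1.
R2 ← R2 / (52/3).
R1 ← R1 − 8/3·R2.
R3 ← R3 − 55·R2.
R3 ← R3 / (191/52).
R1 ← R1 − 2/13·R3.
R2 ← R2 − 23/52·R3.
Reading off the reduced rows gives u = -4, v = 2, w = -4.

u = -4, v = 2, w = -4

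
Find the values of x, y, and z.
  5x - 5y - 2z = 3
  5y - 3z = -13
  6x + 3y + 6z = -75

Row-reduce the augmented matrix:
R1 ← R1 / (5).
R3 ← R3 − 6·R1.
R2 ← R2 / (5).
R1 ← R1 + 1·R2.
R3 ← R3 − 9·R2.
R3 ← R3 / (69/5).
R1 ← R1 + 1·R3.
R2 ← R2 + 3/5·R3.
Reading off the reduced rows gives x = -6, y = -5, z = -4.

x = -6, y = -5, z = -4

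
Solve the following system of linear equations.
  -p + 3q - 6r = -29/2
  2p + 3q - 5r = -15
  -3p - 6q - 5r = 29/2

Row-reduce the augmented matrix:
R1 ← R1 / (-1).
R2 ← R2 − 2·R1.
R3 ← R3 + 3·R1.
R2 ← R2 / (9).
R1 ← R1 + 3·R2.
R3 ← R3 + 15·R2.
R3 ← R3 / (-46/3).
R1 ← R1 − 1/3·R3.
R2 ← R2 + 17/9·R3.
Reading off the reduced rows gives p = -1/2, q = -3, r = 1.

p = -1/2, q = -3, r = 1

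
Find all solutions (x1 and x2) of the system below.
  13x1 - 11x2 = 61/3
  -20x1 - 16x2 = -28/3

Row-reduce the augmented matrix:
R1 ← R1 / (13).
R2 ← R2 + 20·R1.
R2 ← R2 / (-428/13).
R1 ← R1 + 11/13·R2.
Reading off the reduced rows gives x1 = 1, x2 = -2/3.

x1 = 1, x2 = -2/3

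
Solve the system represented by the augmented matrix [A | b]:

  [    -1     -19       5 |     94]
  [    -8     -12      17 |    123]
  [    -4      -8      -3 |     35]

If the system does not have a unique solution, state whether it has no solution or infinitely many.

x_1 = -3, x_2 = -4, x_3 = 3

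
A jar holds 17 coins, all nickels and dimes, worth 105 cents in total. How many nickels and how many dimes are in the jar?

Let n = nickels, d = dimes.
  n + d = 17
  5n + 10d = 105
Row-reduce the augmented matrix:
R2 ← R2 − 5·R1.
R2 ← R2 / (5).
R1 ← R1 − 1·R2.
Reading off the reduced rows gives n = 13, d = 4.

nickels: 13, dimes: 4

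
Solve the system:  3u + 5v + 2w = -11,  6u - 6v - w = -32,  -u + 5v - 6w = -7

Row-reduce the augmented matrix:
R1 ← R1 / (3).
R2 ← R2 − 6·R1.
R3 ← R3 + 1·R1.
R2 ← R2 / (-16).
R1 ← R1 − 5/3·R2.
R3 ← R3 − 20/3·R2.
R3 ← R3 / (-89/12).
R1 ← R1 − 7/48·R3.
R2 ← R2 − 5/16·R3.
Reading off the reduced rows gives u = -5, v = 0, w = 2.

u = -5, v = 0, w = 2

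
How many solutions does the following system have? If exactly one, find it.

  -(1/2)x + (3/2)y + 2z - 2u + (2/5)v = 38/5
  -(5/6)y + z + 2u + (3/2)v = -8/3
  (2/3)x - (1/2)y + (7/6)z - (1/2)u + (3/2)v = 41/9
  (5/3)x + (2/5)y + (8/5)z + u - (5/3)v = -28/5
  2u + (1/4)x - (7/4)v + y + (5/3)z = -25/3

x = 1/3, y = 1, z = 0, u = -8/3, v = 7/3

Row-reduce the augmented matrix:
R1 ← R1 / (-1/2).
R3 ← R3 − 2/3·R1.
R4 ← R4 − 5/3·R1.
R5 ← R5 − 1/4·R1.
R2 ← R2 / (-5/6).
R1 ← R1 + 3·R2.
R3 ← R3 − 3/2·R2.
R4 ← R4 − 27/5·R2.
R5 ← R5 − 7/4·R2.
R3 ← R3 / (169/30).
R1 ← R1 + 38/5·R3.
R2 ← R2 + 6/5·R3.
R4 ← R4 − 1106/75·R3.
R5 ← R5 − 143/30·R3.
R4 ← R4 / (1201/195).
R1 ← R1 + 34/13·R4.
R2 ← R2 + 30/13·R4.
R3 ← R3 − 1/13·R4.
R5 ← R5 − 29/6·R4.
R5 ← R5 / (-859/18015).
R1 ← R1 + 85079/78065·R5.
R2 ← R2 + 149673/78065·R5.
R3 ← R3 − 68522/78065·R5.
R4 ← R4 + 38076/78065·R5.
Reading off the reduced rows gives x = 1/3, y = 1, z = 0, u = -8/3, v = 7/3.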